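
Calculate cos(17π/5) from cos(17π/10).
cos(17π/5) = cos²17π/10 - sin²17π/10 = -0.309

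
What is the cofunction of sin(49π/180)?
sin(49π/180) = cos(π/2 - 49π/180) = cos(41π/180)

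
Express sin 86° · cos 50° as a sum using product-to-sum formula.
sin 86° cos 50° = (1/2)[sin(86°+50°) + sin(86°-50°)]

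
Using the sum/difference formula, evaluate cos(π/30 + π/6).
cos(π/30 + π/6) = cos π/30 cos π/6 - sin π/30 sin π/6 = 0.809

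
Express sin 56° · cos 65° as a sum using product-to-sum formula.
sin 56° cos 65° = (1/2)[sin(56°+65°) + sin(56°-65°)]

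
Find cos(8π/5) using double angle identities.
cos(8π/5) = cos²4π/5 - sin²4π/5 = 0.309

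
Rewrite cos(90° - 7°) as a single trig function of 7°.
cos(90° - 7°) = sin(7°)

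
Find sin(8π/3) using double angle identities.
sin(8π/3) = 2 sin 4π/3 cos 4π/3 = √3/2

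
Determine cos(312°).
cos(312°) = 0.6691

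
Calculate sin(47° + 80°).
sin(47° + 80°) = sin 47° cos 80° + cos 47° sin 80° = 0.7986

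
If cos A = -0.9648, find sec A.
sec A = 1/cos A = -1.036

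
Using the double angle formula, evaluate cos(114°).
cos(114°) = cos²57° - sin²57° = -0.4067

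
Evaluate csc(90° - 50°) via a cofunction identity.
csc(90° - 50°) = sec(50°) = 1.556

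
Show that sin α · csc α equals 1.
LHS = sin α · (1/sin α) = 1 = RHS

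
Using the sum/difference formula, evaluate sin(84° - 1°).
sin(84° - 1°) = sin 84° cos 1° - cos 84° sin 1° = 0.9925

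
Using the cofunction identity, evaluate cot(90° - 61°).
cot(90° - 61°) = tan(61°) = 1.804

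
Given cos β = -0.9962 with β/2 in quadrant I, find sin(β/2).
sin(β/2) = ±√((1 - cos β)/2); positive since β/2 ∈ QI, so sin(β/2) = 0.999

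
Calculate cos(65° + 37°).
cos(65° + 37°) = cos 65° cos 37° - sin 65° sin 37° = -0.2079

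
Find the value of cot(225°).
cot(225°) = 1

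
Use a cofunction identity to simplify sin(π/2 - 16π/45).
sin(π/2 - 16π/45) = cos(16π/45)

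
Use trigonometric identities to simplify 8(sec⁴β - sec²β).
8(sec⁴β - sec²β) = 8(tan⁴β + tan²β) (using Pythagorean)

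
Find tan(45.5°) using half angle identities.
tan(45.5°) = sin 91° / (1 + cos 91°) = 1.018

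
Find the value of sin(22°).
sin(22°) = 0.3746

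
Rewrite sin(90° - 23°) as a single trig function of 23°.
sin(90° - 23°) = cos(23°)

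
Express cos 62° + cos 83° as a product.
cos 62° + cos 83° = 2 cos(72.5°) cos(-10.5°)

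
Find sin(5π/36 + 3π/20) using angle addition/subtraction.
sin(5π/36 + 3π/20) = sin 5π/36 cos 3π/20 + cos 5π/36 sin 3π/20 = 0.788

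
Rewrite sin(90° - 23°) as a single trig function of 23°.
sin(90° - 23°) = cos(23°)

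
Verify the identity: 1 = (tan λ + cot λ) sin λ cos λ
RHS = (sin λ/cos λ + cos λ/sin λ) sin λ cos λ = ((sin²λ + cos²λ)/(sin λ cos λ)) · sin λ cos λ = sin²λ + cos²λ = 1 = LHS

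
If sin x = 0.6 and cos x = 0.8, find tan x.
tan x = sin x / cos x = 0.75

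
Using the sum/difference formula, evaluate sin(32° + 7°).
sin(32° + 7°) = sin 32° cos 7° + cos 32° sin 7° = 0.6293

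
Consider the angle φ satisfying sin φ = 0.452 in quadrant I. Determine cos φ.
cos φ = √(1 - sin²φ) = 0.892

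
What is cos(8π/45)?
cos(8π/45) = 0.848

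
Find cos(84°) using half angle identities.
cos(84°) = √((1 + cos 168°)/2) = 0.1045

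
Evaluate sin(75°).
sin(75°) = (√6+√2)/4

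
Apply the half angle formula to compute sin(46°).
sin(46°) = √((1 - cos 92°)/2) = 0.7193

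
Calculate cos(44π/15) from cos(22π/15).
cos(44π/15) = cos²22π/15 - sin²22π/15 = -0.9781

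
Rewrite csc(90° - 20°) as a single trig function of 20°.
csc(90° - 20°) = sec(20°)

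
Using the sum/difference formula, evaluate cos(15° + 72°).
cos(15° + 72°) = cos 15° cos 72° - sin 15° sin 72° = 0.05234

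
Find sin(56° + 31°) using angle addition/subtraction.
sin(56° + 31°) = sin 56° cos 31° + cos 56° sin 31° = 0.9986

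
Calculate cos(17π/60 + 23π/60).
cos(17π/60 + 23π/60) = cos 17π/60 cos 23π/60 - sin 17π/60 sin 23π/60 = -1/2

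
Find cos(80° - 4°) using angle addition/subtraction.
cos(80° - 4°) = cos 80° cos 4° + sin 80° sin 4° = 0.2419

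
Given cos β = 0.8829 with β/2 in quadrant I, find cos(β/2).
cos(β/2) = ±√((1 + cos β)/2); positive since β/2 ∈ QI, so cos(β/2) = 0.9703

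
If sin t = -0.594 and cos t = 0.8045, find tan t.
tan t = sin t / cos t = -0.7383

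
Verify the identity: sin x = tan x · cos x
RHS = (sin x/cos x) · cos x = sin x = LHS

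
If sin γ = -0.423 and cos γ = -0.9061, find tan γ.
tan γ = sin γ / cos γ = 0.4668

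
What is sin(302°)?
sin(302°) = -0.848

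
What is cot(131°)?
cot(131°) = -0.8693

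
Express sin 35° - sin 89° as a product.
sin 35° - sin 89° = 2 cos(62°) sin(-27°)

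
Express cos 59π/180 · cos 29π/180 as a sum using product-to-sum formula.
cos 59π/180 cos 29π/180 = (1/2)[cos(59π/180-29π/180) + cos(59π/180+29π/180)]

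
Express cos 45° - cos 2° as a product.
cos 45° - cos 2° = -2 sin(23.5°) sin(21.5°)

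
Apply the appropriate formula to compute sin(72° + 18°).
sin(72° + 18°) = sin 72° cos 18° + cos 72° sin 18° = 1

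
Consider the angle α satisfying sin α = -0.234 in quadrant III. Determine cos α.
cos α = ±√(1 - sin²α) = -0.9722 (negative in QIII)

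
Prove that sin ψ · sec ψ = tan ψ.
LHS = sin ψ · (1/cos ψ) = sin ψ/cos ψ = tan ψ = RHS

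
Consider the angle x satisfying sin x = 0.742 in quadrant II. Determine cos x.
cos x = ±√(1 - sin²x) = -0.6704 (negative in QII)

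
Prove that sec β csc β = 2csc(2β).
RHS = 2/sin(2β) = 2/(2 sin β cos β) = 1/(sin β cos β) = (1/cos β)(1/sin β) = sec β csc β = LHS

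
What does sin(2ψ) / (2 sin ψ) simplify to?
sin(2ψ) / (2 sin ψ) = cos ψ (using Double angle)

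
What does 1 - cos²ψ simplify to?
1 - cos²ψ = sin²ψ (using Pythagorean identity)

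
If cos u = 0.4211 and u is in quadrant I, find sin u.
sin u = 0.907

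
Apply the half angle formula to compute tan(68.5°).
tan(68.5°) = sin 137° / (1 + cos 137°) = 2.539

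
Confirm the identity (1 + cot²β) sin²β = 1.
LHS = csc²β · sin²β = (1/sin²β) · sin²β = 1 = RHS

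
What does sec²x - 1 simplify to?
sec²x - 1 = tan²x (using Pythagorean identity)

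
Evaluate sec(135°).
sec(135°) = -√2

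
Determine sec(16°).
sec(16°) = 1.04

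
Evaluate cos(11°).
cos(11°) = 0.9816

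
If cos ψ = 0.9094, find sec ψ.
sec ψ = 1/cos ψ = 1.1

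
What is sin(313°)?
sin(313°) = -0.7314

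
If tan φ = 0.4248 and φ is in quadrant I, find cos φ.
cos φ = 0.9204 (using tan²φ + 1 = sec²φ)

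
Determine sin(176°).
sin(176°) = 0.06976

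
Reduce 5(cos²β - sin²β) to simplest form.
5(cos²β - sin²β) = 5(cos(2β)) (using Double angle)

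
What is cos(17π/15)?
cos(17π/15) = -0.9135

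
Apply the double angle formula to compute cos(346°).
cos(346°) = cos²173° - sin²173° = 0.9703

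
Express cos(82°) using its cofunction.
cos(82°) = sin(90° - 82°) = sin(8°)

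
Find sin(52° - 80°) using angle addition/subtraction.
sin(52° - 80°) = sin 52° cos 80° - cos 52° sin 80° = -0.4695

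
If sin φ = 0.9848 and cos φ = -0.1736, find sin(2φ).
sin(2φ) = 2 sin φ cos φ = -0.3419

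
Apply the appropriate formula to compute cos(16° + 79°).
cos(16° + 79°) = cos 16° cos 79° - sin 16° sin 79° = -0.08716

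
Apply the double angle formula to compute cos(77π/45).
cos(77π/45) = cos²77π/90 - sin²77π/90 = 0.6157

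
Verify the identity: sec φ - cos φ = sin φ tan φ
LHS = 1/cos φ - cos φ = (1 - cos²φ)/cos φ = sin²φ/cos φ = sin φ · (sin φ/cos φ) = sin φ tan φ = RHS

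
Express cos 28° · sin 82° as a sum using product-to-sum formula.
cos 28° sin 82° = (1/2)[sin(28°+82°) - sin(28°-82°)]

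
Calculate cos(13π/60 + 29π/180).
cos(13π/60 + 29π/180) = cos 13π/60 cos 29π/180 - sin 13π/60 sin 29π/180 = 0.3746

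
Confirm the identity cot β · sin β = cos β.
LHS = (cos β/sin β) · sin β = cos β = RHS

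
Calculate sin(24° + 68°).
sin(24° + 68°) = sin 24° cos 68° + cos 24° sin 68° = 0.9994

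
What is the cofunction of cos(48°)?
cos(48°) = sin(90° - 48°) = sin(42°)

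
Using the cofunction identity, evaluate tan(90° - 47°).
tan(90° - 47°) = cot(47°) = 0.9325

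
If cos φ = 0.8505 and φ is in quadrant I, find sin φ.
sin φ = 0.526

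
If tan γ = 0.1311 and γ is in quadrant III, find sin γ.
sin γ = -0.13 (using tan²γ + 1 = sec²γ)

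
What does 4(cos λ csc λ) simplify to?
4(cos λ csc λ) = 4(cot λ) (using Reciprocal + quotient)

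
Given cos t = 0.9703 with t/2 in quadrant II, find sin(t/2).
sin(t/2) = ±√((1 - cos t)/2); positive since t/2 ∈ QII, so sin(t/2) = 0.1219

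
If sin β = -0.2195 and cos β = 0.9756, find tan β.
tan β = sin β / cos β = -0.225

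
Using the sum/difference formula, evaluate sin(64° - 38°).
sin(64° - 38°) = sin 64° cos 38° - cos 64° sin 38° = 0.4384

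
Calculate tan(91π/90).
tan(91π/90) = 0.03492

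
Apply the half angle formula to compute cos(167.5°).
cos(167.5°) = -√((1 + cos 335°)/2) = -0.9763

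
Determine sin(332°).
sin(332°) = -0.4695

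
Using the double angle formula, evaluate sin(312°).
sin(312°) = 2 sin 156° cos 156° = -0.7431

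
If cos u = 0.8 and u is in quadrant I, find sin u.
sin u = 0.6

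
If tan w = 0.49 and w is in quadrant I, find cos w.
cos w = 0.898 (using tan²w + 1 = sec²w)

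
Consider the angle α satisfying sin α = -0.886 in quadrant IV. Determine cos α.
cos α = √(1 - sin²α) = 0.4637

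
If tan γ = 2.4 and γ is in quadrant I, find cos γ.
cos γ = 0.3846 (using tan²γ + 1 = sec²γ)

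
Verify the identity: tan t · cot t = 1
LHS = (sin t/cos t) · (cos t/sin t) = 1 = RHS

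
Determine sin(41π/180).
sin(41π/180) = 0.6561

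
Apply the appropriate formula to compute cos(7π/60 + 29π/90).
cos(7π/60 + 29π/90) = cos 7π/60 cos 29π/90 - sin 7π/60 sin 29π/90 = 0.1908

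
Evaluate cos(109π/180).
cos(109π/180) = -0.3256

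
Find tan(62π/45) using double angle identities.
tan(62π/45) = 2 tan 31π/45 / (1 - tan²31π/45) = 2.475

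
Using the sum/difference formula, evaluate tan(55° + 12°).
tan(55° + 12°) = (tan 55° + tan 12°)/(1 - tan 55° tan 12°) = 2.356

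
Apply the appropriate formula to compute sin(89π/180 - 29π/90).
sin(89π/180 - 29π/90) = sin 89π/180 cos 29π/90 - cos 89π/180 sin 29π/90 = 0.515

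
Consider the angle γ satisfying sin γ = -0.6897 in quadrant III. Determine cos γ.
cos γ = ±√(1 - sin²γ) = -0.7241 (negative in QIII)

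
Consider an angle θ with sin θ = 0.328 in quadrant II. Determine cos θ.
cos θ = ±√(1 - sin²θ) = -0.9447 (negative in QII)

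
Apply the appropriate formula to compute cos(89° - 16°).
cos(89° - 16°) = cos 89° cos 16° + sin 89° sin 16° = 0.2924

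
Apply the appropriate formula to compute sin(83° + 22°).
sin(83° + 22°) = sin 83° cos 22° + cos 83° sin 22° = (√6+√2)/4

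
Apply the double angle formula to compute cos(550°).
cos(550°) = cos²275° - sin²275° = -0.9848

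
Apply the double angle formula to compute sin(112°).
sin(112°) = 2 sin 56° cos 56° = 0.9272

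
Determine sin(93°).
sin(93°) = 0.9986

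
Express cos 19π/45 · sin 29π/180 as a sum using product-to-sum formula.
cos 19π/45 sin 29π/180 = (1/2)[sin(19π/45+29π/180) - sin(19π/45-29π/180)]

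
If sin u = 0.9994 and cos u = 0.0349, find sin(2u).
sin(2u) = 2 sin u cos u = 0.06976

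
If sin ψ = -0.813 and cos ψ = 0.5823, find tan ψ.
tan ψ = sin ψ / cos ψ = -1.396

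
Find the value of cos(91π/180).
cos(91π/180) = -0.01745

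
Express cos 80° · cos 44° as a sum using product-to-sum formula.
cos 80° cos 44° = (1/2)[cos(80°-44°) + cos(80°+44°)]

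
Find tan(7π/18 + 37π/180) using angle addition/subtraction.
tan(7π/18 + 37π/180) = (tan 7π/18 + tan 37π/180)/(1 - tan 7π/18 tan 37π/180) = -3.271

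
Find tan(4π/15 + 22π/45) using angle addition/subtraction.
tan(4π/15 + 22π/45) = (tan 4π/15 + tan 22π/45)/(1 - tan 4π/15 tan 22π/45) = -0.9657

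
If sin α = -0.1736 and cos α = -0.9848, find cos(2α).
cos(2α) = cos²α - sin²α = 0.9397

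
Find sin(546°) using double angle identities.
sin(546°) = 2 sin 273° cos 273° = -0.1045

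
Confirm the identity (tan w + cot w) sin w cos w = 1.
LHS = (sin w/cos w + cos w/sin w) sin w cos w = ((sin²w + cos²w)/(sin w cos w)) · sin w cos w = sin²w + cos²w = 1 = RHS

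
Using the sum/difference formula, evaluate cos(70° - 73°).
cos(70° - 73°) = cos 70° cos 73° + sin 70° sin 73° = 0.9986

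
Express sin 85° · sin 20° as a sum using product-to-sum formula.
sin 85° sin 20° = (1/2)[cos(85°-20°) - cos(85°+20°)]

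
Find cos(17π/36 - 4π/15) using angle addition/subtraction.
cos(17π/36 - 4π/15) = cos 17π/36 cos 4π/15 + sin 17π/36 sin 4π/15 = 0.7986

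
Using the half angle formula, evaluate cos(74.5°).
cos(74.5°) = √((1 + cos 149°)/2) = 0.2672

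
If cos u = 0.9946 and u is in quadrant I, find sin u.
sin u = 0.1038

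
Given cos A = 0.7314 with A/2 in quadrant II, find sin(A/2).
sin(A/2) = ±√((1 - cos A)/2); positive since A/2 ∈ QII, so sin(A/2) = 0.3665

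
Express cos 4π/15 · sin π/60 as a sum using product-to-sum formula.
cos 4π/15 sin π/60 = (1/2)[sin(4π/15+π/60) - sin(4π/15-π/60)]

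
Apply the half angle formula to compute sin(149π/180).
sin(149π/180) = √((1 - cos 149π/90)/2) = 0.515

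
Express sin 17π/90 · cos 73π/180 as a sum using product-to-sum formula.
sin 17π/90 cos 73π/180 = (1/2)[sin(17π/90+73π/180) + sin(17π/90-73π/180)]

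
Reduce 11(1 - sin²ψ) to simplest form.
11(1 - sin²ψ) = 11(cos²ψ) (using Pythagorean identity)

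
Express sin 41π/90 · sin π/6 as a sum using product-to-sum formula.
sin 41π/90 sin π/6 = (1/2)[cos(41π/90-π/6) - cos(41π/90+π/6)]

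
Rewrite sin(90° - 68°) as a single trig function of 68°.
sin(90° - 68°) = cos(68°)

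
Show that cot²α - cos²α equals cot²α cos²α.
LHS = cos²α/sin²α - cos²α = cos²α(1/sin²α - 1) = cos²α · (1 - sin²α)/sin²α = cos²α · cos²α/sin²α = cos²α · cot²α = RHS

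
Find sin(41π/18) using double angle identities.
sin(41π/18) = 2 sin 41π/36 cos 41π/36 = 0.766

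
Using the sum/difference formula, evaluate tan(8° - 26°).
tan(8° - 26°) = (tan 8° - tan 26°)/(1 + tan 8° tan 26°) = -0.3249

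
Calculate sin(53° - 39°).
sin(53° - 39°) = sin 53° cos 39° - cos 53° sin 39° = 0.2419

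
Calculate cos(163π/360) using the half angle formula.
cos(163π/360) = √((1 + cos 163π/180)/2) = 0.1478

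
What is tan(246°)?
tan(246°) = 2.246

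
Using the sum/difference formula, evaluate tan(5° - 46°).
tan(5° - 46°) = (tan 5° - tan 46°)/(1 + tan 5° tan 46°) = -0.8693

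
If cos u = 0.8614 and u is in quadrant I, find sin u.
sin u = 0.5079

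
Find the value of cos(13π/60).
cos(13π/60) = 0.7771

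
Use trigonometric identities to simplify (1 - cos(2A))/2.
(1 - cos(2A))/2 = sin²A (using Power reduction)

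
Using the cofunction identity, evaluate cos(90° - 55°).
cos(90° - 55°) = sin(55°) = 0.8192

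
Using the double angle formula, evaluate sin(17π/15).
sin(17π/15) = 2 sin 17π/30 cos 17π/30 = -0.4067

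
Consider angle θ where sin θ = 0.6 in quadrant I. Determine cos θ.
cos θ = √(1 - sin²θ) = 0.8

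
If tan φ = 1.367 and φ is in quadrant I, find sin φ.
sin φ = 0.8071 (using tan²φ + 1 = sec²φ)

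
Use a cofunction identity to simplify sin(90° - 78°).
sin(90° - 78°) = cos(78°)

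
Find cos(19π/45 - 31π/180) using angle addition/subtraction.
cos(19π/45 - 31π/180) = cos 19π/45 cos 31π/180 + sin 19π/45 sin 31π/180 = √2/2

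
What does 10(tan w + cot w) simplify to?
10(tan w + cot w) = 10(sec w csc w) (using Quotient identities)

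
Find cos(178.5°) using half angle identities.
cos(178.5°) = -√((1 + cos 357°)/2) = -0.9997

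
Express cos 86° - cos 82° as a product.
cos 86° - cos 82° = -2 sin(84°) sin(2°)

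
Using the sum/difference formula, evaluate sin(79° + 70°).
sin(79° + 70°) = sin 79° cos 70° + cos 79° sin 70° = 0.515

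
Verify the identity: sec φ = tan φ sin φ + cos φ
RHS = sin²φ/cos φ + cos φ = (sin²φ + cos²φ)/cos φ = 1/cos φ = sec φ = LHS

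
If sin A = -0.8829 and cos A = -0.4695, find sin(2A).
sin(2A) = 2 sin A cos A = 0.829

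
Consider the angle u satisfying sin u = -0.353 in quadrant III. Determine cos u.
cos u = ±√(1 - sin²u) = -0.9356 (negative in QIII)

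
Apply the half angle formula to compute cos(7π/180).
cos(7π/180) = √((1 + cos 7π/90)/2) = 0.9925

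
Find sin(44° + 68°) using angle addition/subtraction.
sin(44° + 68°) = sin 44° cos 68° + cos 44° sin 68° = 0.9272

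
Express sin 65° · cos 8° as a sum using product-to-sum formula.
sin 65° cos 8° = (1/2)[sin(65°+8°) + sin(65°-8°)]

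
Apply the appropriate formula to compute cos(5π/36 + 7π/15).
cos(5π/36 + 7π/15) = cos 5π/36 cos 7π/15 - sin 5π/36 sin 7π/15 = -0.3256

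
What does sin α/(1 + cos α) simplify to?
sin α/(1 + cos α) = tan(α/2) (using Half angle)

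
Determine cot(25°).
cot(25°) = 2.145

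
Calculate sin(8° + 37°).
sin(8° + 37°) = sin 8° cos 37° + cos 8° sin 37° = √2/2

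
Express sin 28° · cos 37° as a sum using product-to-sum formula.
sin 28° cos 37° = (1/2)[sin(28°+37°) + sin(28°-37°)]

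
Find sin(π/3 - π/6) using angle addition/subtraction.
sin(π/3 - π/6) = sin π/3 cos π/6 - cos π/3 sin π/6 = 1/2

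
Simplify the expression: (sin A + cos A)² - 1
(sin A + cos A)² - 1 = sin(2A) (using Pythagorean + double angle)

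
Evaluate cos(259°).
cos(259°) = -0.1908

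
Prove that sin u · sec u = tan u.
LHS = sin u · (1/cos u) = sin u/cos u = tan u = RHS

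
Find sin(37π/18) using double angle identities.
sin(37π/18) = 2 sin 37π/36 cos 37π/36 = 0.1736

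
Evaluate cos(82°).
cos(82°) = 0.1392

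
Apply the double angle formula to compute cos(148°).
cos(148°) = cos²74° - sin²74° = -0.848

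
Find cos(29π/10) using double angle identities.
cos(29π/10) = cos²29π/20 - sin²29π/20 = -0.9511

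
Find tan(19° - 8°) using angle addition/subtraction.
tan(19° - 8°) = (tan 19° - tan 8°)/(1 + tan 19° tan 8°) = 0.1944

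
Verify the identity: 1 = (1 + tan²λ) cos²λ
RHS = sec²λ · cos²λ = (1/cos²λ) · cos²λ = 1 = LHS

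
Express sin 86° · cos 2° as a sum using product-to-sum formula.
sin 86° cos 2° = (1/2)[sin(86°+2°) + sin(86°-2°)]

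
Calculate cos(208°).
cos(208°) = -0.8829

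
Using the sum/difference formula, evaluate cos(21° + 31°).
cos(21° + 31°) = cos 21° cos 31° - sin 21° sin 31° = 0.6157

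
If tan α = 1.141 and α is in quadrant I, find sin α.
sin α = 0.752 (using tan²α + 1 = sec²α)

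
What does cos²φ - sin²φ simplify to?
cos²φ - sin²φ = cos(2φ) (using Double angle)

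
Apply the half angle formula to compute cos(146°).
cos(146°) = -√((1 + cos 292°)/2) = -0.829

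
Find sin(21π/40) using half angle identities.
sin(21π/40) = √((1 - cos 21π/20)/2) = 0.9969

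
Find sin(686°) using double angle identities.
sin(686°) = 2 sin 343° cos 343° = -0.5592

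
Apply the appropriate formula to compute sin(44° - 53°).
sin(44° - 53°) = sin 44° cos 53° - cos 44° sin 53° = -0.1564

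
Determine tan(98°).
tan(98°) = -7.115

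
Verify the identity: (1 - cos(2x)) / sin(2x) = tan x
LHS = 2sin²x / (2 sin x cos x) = sin x/cos x = tan x = RHS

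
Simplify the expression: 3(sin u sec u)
3(sin u sec u) = 3(tan u) (using Reciprocal + quotient)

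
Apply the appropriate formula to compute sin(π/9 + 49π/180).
sin(π/9 + 49π/180) = sin π/9 cos 49π/180 + cos π/9 sin 49π/180 = 0.9336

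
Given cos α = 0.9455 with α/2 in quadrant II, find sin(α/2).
sin(α/2) = ±√((1 - cos α)/2); positive since α/2 ∈ QII, so sin(α/2) = 0.1651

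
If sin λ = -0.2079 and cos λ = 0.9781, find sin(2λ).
sin(2λ) = 2 sin λ cos λ = -0.4067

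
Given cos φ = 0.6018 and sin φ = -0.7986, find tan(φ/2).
tan(φ/2) = sin φ / (1 + cos φ) = -0.4986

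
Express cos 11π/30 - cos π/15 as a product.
cos 11π/30 - cos π/15 = -2 sin(13π/60) sin(3π/20)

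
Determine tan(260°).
tan(260°) = 5.671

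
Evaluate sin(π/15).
sin(π/15) = 0.2079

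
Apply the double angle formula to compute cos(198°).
cos(198°) = cos²99° - sin²99° = -0.9511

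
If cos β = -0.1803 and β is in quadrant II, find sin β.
sin β = 0.9836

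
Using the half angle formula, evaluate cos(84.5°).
cos(84.5°) = √((1 + cos 169°)/2) = 0.09585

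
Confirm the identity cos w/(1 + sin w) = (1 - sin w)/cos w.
RHS = (1 - sin w)(1 + sin w) / (cos w(1 + sin w)) = (1 - sin²w) / (cos w(1 + sin w)) = cos²w / (cos w(1 + sin w)) = cos w/(1 + sin w) = LHS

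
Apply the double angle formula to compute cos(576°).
cos(576°) = cos²288° - sin²288° = -0.809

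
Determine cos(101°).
cos(101°) = -0.1908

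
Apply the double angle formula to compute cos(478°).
cos(478°) = cos²239° - sin²239° = -0.4695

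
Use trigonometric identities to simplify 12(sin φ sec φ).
12(sin φ sec φ) = 12(tan φ) (using Reciprocal + quotient)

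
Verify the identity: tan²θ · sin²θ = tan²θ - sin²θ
RHS = sin²θ/cos²θ - sin²θ = sin²θ(1/cos²θ - 1) = sin²θ · (1 - cos²θ)/cos²θ = sin²θ · sin²θ/cos²θ = sin²θ · tan²θ = LHS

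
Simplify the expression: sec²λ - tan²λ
sec²λ - tan²λ = 1 (using Pythagorean identity)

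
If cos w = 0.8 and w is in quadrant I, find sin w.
sin w = 0.6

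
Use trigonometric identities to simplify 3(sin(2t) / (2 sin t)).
3(sin(2t) / (2 sin t)) = 3(cos t) (using Double angle)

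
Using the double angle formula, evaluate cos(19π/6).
cos(19π/6) = cos²19π/12 - sin²19π/12 = -√3/2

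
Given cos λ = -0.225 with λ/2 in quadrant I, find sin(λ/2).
sin(λ/2) = ±√((1 - cos λ)/2); positive since λ/2 ∈ QI, so sin(λ/2) = 0.7826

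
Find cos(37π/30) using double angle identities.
cos(37π/30) = cos²37π/60 - sin²37π/60 = -0.7431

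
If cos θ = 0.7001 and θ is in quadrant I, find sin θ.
sin θ = 0.714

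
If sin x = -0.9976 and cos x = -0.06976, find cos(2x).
cos(2x) = cos²x - sin²x = -0.9903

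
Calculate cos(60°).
cos(60°) = 1/2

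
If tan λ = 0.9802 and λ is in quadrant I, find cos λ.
cos λ = 0.7141 (using tan²λ + 1 = sec²λ)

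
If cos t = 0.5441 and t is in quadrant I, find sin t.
sin t = 0.839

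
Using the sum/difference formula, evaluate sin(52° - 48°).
sin(52° - 48°) = sin 52° cos 48° - cos 52° sin 48° = 0.06976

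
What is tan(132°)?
tan(132°) = -1.111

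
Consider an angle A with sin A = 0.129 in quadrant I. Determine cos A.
cos A = √(1 - sin²A) = 0.9916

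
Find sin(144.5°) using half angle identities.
sin(144.5°) = √((1 - cos 289°)/2) = 0.5807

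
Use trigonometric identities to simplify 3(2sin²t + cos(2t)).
3(2sin²t + cos(2t)) = 3 (using Double angle)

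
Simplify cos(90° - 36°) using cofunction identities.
cos(90° - 36°) = sin(36°)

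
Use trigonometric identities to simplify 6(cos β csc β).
6(cos β csc β) = 6(cot β) (using Reciprocal + quotient)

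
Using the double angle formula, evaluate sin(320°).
sin(320°) = 2 sin 160° cos 160° = -0.6428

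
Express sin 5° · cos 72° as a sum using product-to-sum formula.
sin 5° cos 72° = (1/2)[sin(5°+72°) + sin(5°-72°)]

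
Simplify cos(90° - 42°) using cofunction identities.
cos(90° - 42°) = sin(42°)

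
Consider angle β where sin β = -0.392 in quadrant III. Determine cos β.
cos β = ±√(1 - sin²β) = -0.92 (negative in QIII)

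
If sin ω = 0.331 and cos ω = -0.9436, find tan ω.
tan ω = sin ω / cos ω = -0.3508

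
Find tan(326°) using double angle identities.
tan(326°) = 2 tan 163° / (1 - tan²163°) = -0.6745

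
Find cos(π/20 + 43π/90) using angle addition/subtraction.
cos(π/20 + 43π/90) = cos π/20 cos 43π/90 - sin π/20 sin 43π/90 = -0.08716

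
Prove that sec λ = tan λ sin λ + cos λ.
RHS = sin²λ/cos λ + cos λ = (sin²λ + cos²λ)/cos λ = 1/cos λ = sec λ = LHS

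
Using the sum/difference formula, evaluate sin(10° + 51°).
sin(10° + 51°) = sin 10° cos 51° + cos 10° sin 51° = 0.8746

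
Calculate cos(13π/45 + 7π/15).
cos(13π/45 + 7π/15) = cos 13π/45 cos 7π/15 - sin 13π/45 sin 7π/15 = -0.7193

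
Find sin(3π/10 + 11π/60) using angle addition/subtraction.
sin(3π/10 + 11π/60) = sin 3π/10 cos 11π/60 + cos 3π/10 sin 11π/60 = 0.9986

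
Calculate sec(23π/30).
sec(23π/30) = -1.346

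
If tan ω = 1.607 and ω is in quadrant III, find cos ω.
cos ω = -0.5283 (using tan²ω + 1 = sec²ω)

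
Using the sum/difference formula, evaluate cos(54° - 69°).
cos(54° - 69°) = cos 54° cos 69° + sin 54° sin 69° = (√6+√2)/4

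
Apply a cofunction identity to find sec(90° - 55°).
sec(90° - 55°) = csc(55°) = 1.221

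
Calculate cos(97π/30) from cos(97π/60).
cos(97π/30) = cos²97π/60 - sin²97π/60 = -0.7431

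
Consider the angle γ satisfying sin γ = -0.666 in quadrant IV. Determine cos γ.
cos γ = √(1 - sin²γ) = 0.746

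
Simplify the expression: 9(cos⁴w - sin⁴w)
9(cos⁴w - sin⁴w) = 9(cos(2w)) (using Factoring + double angle)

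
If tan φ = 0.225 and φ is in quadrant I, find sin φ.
sin φ = 0.2195 (using tan²φ + 1 = sec²φ)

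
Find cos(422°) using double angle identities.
cos(422°) = cos²211° - sin²211° = 0.4695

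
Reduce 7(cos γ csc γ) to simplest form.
7(cos γ csc γ) = 7(cot γ) (using Reciprocal + quotient)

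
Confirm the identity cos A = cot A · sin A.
RHS = (cos A/sin A) · sin A = cos A = LHS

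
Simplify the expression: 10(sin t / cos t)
10(sin t / cos t) = 10(tan t) (using Quotient identity)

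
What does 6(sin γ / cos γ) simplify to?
6(sin γ / cos γ) = 6(tan γ) (using Quotient identity)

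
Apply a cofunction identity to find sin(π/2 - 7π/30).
sin(π/2 - 7π/30) = cos(7π/30) = 0.7431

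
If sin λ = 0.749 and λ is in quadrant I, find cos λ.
cos λ = 0.6626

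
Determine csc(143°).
csc(143°) = 1.662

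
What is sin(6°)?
sin(6°) = 0.1045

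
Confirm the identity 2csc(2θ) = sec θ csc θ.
LHS = 2/sin(2θ) = 2/(2 sin θ cos θ) = 1/(sin θ cos θ) = (1/cos θ)(1/sin θ) = sec θ csc θ = RHS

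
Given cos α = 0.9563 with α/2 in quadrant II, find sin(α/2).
sin(α/2) = ±√((1 - cos α)/2); positive since α/2 ∈ QII, so sin(α/2) = 0.1478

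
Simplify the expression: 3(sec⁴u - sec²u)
3(sec⁴u - sec²u) = 3(tan⁴u + tan²u) (using Pythagorean)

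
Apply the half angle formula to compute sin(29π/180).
sin(29π/180) = √((1 - cos 29π/90)/2) = 0.4848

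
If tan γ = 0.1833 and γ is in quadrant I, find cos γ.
cos γ = 0.9836 (using tan²γ + 1 = sec²γ)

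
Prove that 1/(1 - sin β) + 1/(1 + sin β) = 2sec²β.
LHS = [(1 + sin β) + (1 - sin β)] / [(1 - sin β)(1 + sin β)] = 2/(1 - sin²β) = 2/cos²β = 2sec²β = RHS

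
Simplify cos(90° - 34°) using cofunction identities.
cos(90° - 34°) = sin(34°)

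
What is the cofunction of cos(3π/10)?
cos(3π/10) = sin(π/2 - 3π/10) = sin(π/5)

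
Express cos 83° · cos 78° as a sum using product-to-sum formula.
cos 83° cos 78° = (1/2)[cos(83°-78°) + cos(83°+78°)]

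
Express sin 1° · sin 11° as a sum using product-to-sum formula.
sin 1° sin 11° = (1/2)[cos(1°-11°) - cos(1°+11°)]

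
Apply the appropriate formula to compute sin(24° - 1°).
sin(24° - 1°) = sin 24° cos 1° - cos 24° sin 1° = 0.3907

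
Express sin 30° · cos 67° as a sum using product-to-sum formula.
sin 30° cos 67° = (1/2)[sin(30°+67°) + sin(30°-67°)]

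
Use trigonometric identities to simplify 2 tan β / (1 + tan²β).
2 tan β / (1 + tan²β) = sin(2β) (using Double angle)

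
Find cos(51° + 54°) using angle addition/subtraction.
cos(51° + 54°) = cos 51° cos 54° - sin 51° sin 54° = -(√6-√2)/4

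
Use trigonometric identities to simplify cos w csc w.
cos w csc w = cot w (using Reciprocal + quotient)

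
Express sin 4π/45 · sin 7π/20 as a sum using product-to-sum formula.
sin 4π/45 sin 7π/20 = (1/2)[cos(4π/45-7π/20) - cos(4π/45+7π/20)]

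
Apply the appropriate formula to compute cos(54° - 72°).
cos(54° - 72°) = cos 54° cos 72° + sin 54° sin 72° = 0.9511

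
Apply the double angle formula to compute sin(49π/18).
sin(49π/18) = 2 sin 49π/36 cos 49π/36 = 0.766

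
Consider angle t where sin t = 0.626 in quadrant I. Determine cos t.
cos t = √(1 - sin²t) = 0.7798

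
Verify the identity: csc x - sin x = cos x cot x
LHS = 1/sin x - sin x = (1 - sin²x)/sin x = cos²x/sin x = cos x · (cos x/sin x) = cos x cot x = RHS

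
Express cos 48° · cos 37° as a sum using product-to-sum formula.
cos 48° cos 37° = (1/2)[cos(48°-37°) + cos(48°+37°)]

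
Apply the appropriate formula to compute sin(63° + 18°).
sin(63° + 18°) = sin 63° cos 18° + cos 63° sin 18° = 0.9877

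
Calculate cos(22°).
cos(22°) = 0.9272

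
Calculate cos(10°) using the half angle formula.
cos(10°) = √((1 + cos 20°)/2) = 0.9848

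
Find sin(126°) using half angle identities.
sin(126°) = √((1 - cos 252°)/2) = 0.809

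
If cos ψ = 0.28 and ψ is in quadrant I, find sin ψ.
sin ψ = 0.96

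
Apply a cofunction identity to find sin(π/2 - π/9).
sin(π/2 - π/9) = cos(π/9) = 0.9397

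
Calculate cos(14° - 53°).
cos(14° - 53°) = cos 14° cos 53° + sin 14° sin 53° = 0.7771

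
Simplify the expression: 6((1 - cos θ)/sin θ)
6((1 - cos θ)/sin θ) = 6(tan(θ/2)) (using Half angle)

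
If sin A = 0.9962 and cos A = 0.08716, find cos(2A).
cos(2A) = cos²A - sin²A = -0.9848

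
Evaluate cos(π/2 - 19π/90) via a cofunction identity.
cos(π/2 - 19π/90) = sin(19π/90) = 0.6157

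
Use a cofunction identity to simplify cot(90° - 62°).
cot(90° - 62°) = tan(62°)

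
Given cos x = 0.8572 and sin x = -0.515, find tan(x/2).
tan(x/2) = sin x / (1 + cos x) = -0.2773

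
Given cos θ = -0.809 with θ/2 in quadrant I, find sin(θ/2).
sin(θ/2) = ±√((1 - cos θ)/2); positive since θ/2 ∈ QI, so sin(θ/2) = 0.9511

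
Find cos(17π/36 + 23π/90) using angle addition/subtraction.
cos(17π/36 + 23π/90) = cos 17π/36 cos 23π/90 - sin 17π/36 sin 23π/90 = -0.6561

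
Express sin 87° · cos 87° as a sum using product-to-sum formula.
sin 87° cos 87° = (1/2)[sin(87°+87°) + sin(87°-87°)]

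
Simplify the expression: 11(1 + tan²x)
11(1 + tan²x) = 11(sec²x) (using Pythagorean identity)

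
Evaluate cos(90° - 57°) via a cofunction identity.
cos(90° - 57°) = sin(57°) = 0.8387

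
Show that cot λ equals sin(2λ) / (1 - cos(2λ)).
RHS = 2 sin λ cos λ / (2sin²λ) = cos λ/sin λ = cot λ = LHS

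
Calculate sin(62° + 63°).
sin(62° + 63°) = sin 62° cos 63° + cos 62° sin 63° = 0.8192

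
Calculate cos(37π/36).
cos(37π/36) = -0.9962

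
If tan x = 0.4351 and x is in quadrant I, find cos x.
cos x = 0.917 (using tan²x + 1 = sec²x)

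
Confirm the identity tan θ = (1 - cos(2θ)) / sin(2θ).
RHS = 2sin²θ / (2 sin θ cos θ) = sin θ/cos θ = tan θ = LHS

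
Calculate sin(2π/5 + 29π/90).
sin(2π/5 + 29π/90) = sin 2π/5 cos 29π/90 + cos 2π/5 sin 29π/90 = 0.766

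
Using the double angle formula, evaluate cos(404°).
cos(404°) = cos²202° - sin²202° = 0.7193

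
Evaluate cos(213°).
cos(213°) = -0.8387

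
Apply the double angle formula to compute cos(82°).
cos(82°) = cos²41° - sin²41° = 0.1392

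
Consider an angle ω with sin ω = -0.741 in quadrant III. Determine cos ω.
cos ω = ±√(1 - sin²ω) = -0.6715 (negative in QIII)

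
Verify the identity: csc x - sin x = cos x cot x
LHS = 1/sin x - sin x = (1 - sin²x)/sin x = cos²x/sin x = cos x · (cos x/sin x) = cos x cot x = RHS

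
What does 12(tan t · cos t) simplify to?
12(tan t · cos t) = 12(sin t) (using Quotient identity)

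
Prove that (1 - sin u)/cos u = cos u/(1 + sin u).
LHS = (1 - sin u)(1 + sin u) / (cos u(1 + sin u)) = (1 - sin²u) / (cos u(1 + sin u)) = cos²u / (cos u(1 + sin u)) = cos u/(1 + sin u) = RHS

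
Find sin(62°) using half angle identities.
sin(62°) = √((1 - cos 124°)/2) = 0.8829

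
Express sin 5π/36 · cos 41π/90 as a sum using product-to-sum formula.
sin 5π/36 cos 41π/90 = (1/2)[sin(5π/36+41π/90) + sin(5π/36-41π/90)]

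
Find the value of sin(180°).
sin(180°) = 0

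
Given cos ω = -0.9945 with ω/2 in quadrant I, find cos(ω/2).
cos(ω/2) = ±√((1 + cos ω)/2); positive since ω/2 ∈ QI, so cos(ω/2) = 0.05244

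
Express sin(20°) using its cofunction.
sin(20°) = cos(90° - 20°) = cos(70°)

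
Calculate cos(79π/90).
cos(79π/90) = -0.9272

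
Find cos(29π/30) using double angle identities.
cos(29π/30) = cos²29π/60 - sin²29π/60 = -0.9945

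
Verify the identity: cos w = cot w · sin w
RHS = (cos w/sin w) · sin w = cos w = LHS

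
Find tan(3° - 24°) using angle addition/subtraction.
tan(3° - 24°) = (tan 3° - tan 24°)/(1 + tan 3° tan 24°) = -0.3839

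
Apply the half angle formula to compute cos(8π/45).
cos(8π/45) = √((1 + cos 16π/45)/2) = 0.848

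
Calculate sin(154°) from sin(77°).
sin(154°) = 2 sin 77° cos 77° = 0.4384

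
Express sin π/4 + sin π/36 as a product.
sin π/4 + sin π/36 = 2 sin(5π/36) cos(π/9)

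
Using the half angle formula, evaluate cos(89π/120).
cos(89π/120) = -√((1 + cos 89π/60)/2) = -0.6884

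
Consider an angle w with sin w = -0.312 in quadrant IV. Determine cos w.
cos w = √(1 - sin²w) = 0.9501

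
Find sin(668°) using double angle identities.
sin(668°) = 2 sin 334° cos 334° = -0.788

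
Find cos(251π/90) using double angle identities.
cos(251π/90) = cos²251π/180 - sin²251π/180 = -0.788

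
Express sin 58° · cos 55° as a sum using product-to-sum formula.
sin 58° cos 55° = (1/2)[sin(58°+55°) + sin(58°-55°)]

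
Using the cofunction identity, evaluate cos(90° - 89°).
cos(90° - 89°) = sin(89°) = 0.9998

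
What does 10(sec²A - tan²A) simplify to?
10(sec²A - tan²A) = 10 (using Pythagorean identity)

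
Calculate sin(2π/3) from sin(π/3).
sin(2π/3) = 2 sin π/3 cos π/3 = √3/2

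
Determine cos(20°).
cos(20°) = 0.9397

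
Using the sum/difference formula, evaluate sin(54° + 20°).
sin(54° + 20°) = sin 54° cos 20° + cos 54° sin 20° = 0.9613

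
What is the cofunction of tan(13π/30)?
tan(13π/30) = cot(π/2 - 13π/30) = cot(π/15)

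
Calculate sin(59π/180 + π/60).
sin(59π/180 + π/60) = sin 59π/180 cos π/60 + cos 59π/180 sin π/60 = 0.8829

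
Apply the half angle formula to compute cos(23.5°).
cos(23.5°) = √((1 + cos 47°)/2) = 0.9171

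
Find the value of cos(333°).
cos(333°) = 0.891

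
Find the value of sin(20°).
sin(20°) = 0.342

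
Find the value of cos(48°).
cos(48°) = 0.6691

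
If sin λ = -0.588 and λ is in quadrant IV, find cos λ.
cos λ = 0.8089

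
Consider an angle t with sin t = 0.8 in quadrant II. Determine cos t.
cos t = ±√(1 - sin²t) = -0.6 (negative in QII)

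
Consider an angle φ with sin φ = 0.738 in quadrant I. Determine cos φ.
cos φ = √(1 - sin²φ) = 0.6748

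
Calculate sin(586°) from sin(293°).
sin(586°) = 2 sin 293° cos 293° = -0.7193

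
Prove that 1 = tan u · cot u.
RHS = (sin u/cos u) · (cos u/sin u) = 1 = LHS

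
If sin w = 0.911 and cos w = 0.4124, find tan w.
tan w = sin w / cos w = 2.209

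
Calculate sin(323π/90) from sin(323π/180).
sin(323π/90) = 2 sin 323π/180 cos 323π/180 = -0.9613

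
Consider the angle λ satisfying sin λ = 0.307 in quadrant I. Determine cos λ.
cos λ = √(1 - sin²λ) = 0.9517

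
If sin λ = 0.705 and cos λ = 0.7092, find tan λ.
tan λ = sin λ / cos λ = 0.9941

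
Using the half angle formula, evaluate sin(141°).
sin(141°) = √((1 - cos 282°)/2) = 0.6293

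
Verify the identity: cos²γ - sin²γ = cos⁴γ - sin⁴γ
RHS = (cos²γ - sin²γ)(cos²γ + sin²γ) = (cos²γ - sin²γ) · 1 = cos²γ - sin²γ = LHS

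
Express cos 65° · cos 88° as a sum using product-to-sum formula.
cos 65° cos 88° = (1/2)[cos(65°-88°) + cos(65°+88°)]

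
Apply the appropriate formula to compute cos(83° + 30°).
cos(83° + 30°) = cos 83° cos 30° - sin 83° sin 30° = -0.3907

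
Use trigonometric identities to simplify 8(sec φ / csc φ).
8(sec φ / csc φ) = 8(tan φ) (using Reciprocal identities)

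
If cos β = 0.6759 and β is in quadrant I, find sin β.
sin β = 0.737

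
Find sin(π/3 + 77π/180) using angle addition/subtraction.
sin(π/3 + 77π/180) = sin π/3 cos 77π/180 + cos π/3 sin 77π/180 = 0.682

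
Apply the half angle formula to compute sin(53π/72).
sin(53π/72) = √((1 - cos 53π/36)/2) = 0.7373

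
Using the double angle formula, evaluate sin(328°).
sin(328°) = 2 sin 164° cos 164° = -0.5299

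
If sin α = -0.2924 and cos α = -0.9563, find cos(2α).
cos(2α) = cos²α - sin²α = 0.829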